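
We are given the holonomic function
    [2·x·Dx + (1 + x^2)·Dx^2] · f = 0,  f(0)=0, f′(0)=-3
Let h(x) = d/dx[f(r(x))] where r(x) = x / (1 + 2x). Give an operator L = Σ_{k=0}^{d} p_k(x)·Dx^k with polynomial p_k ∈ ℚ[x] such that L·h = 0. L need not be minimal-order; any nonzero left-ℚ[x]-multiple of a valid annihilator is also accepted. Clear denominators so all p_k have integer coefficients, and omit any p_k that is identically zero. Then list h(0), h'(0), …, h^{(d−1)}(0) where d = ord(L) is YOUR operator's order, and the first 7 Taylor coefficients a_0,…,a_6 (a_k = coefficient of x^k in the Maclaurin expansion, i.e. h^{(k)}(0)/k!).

f: a_k = 0, -3, 0, 1, 0, -3/5, 0, …
Substitute x→r, Dx→(1/r')Dx; clear ⇒ L₀.
h₀' ⇒ L via d/dx closure of L₀.
L = (4 + 10·x) + (1 + 4·x + 5·x^2)·Dx  (order 1).
h: a_k = -3, 12, -33, 72, -123, 132, 87, …
ICs: h(0) = -3.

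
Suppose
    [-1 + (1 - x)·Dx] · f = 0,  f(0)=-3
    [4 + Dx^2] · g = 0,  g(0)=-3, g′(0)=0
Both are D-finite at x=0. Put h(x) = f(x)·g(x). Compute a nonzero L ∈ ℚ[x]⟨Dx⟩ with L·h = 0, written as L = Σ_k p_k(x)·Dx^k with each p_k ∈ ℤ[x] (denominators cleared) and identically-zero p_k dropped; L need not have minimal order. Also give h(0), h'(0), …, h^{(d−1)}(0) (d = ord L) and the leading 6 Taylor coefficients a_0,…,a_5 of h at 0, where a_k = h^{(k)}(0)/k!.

L = (-4 + 4·x) + 2·Dx + (-1 + x)·Dx^2  (order 2).
h: a_k = 9, 9, -9, -9, -3, -3, …
ICs: h(0) = 9, h′(0) = 9.

f: a_k = -3, -3, -3, -3, -3, -3, …
g: a_k = -3, 0, 6, 0, -2, 0, …
L₀ := L_f ⊗_s L_g (sym. prod.), ord ≤ 2.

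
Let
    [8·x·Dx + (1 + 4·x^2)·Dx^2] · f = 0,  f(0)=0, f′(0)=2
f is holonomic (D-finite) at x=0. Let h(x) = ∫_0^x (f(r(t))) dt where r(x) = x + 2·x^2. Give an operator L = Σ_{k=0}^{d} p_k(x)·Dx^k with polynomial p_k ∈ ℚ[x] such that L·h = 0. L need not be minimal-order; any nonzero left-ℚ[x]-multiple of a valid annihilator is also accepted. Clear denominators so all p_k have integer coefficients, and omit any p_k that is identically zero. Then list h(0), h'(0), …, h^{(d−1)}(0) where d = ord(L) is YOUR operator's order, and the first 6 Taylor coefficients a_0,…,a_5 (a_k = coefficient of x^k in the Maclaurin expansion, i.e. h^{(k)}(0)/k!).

f: a_k = 0, 2, 0, -8/3, 0, 32/5, …
f∘r: x↦r, Dx↦Dx/r' in L_f ⇒ L₀.
h=∫h₀ ⇒ L = L₀·Dx.
L = (-4 + 8·x + 64·x^2 + 192·x^3 + 192·x^4)·Dx^2 + (1 + 4·x + 4·x^2 + 32·x^3 + 80·x^4 + 64·x^5)·Dx^3  (order 3).
h: a_k = 0, 0, 1, 4/3, -2/3, -16/5, …
ICs: h(0) = 0, h′(0) = 0, h′′(0) = 2.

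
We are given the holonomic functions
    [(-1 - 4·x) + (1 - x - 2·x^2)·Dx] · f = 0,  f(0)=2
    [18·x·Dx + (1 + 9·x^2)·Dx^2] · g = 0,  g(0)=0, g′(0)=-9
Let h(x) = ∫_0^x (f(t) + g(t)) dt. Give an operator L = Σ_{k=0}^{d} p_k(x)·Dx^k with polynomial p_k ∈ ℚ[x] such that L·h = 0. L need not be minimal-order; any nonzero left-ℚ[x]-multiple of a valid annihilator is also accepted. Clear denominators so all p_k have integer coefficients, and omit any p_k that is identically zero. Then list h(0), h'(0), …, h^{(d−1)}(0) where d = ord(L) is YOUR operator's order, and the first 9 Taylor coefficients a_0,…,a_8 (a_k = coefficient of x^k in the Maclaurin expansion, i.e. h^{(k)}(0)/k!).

L = (-18 + 72·x + 918·x^2 + 1872·x^3 + 4608·x^4 + 1296·x^6)·Dx^2 + (8 + 30·x + 278·x^3 + 1788·x^4 + 3216·x^5 + 324·x^6 + 1296·x^7)·Dx^3 + (-1 - 4·x - 24·x^2 - 4·x^3 - 103·x^4 + 300·x^5 + 312·x^6 + 108·x^7 + 216·x^8)·Dx^4  (order 4).
h: a_k = 0, 2, -7/2, 2, 37/4, 22/5, -173/10, 86/7, 7751/56, …
ICs: h(0) = 0, h′(0) = 2, h′′(0) = -7, h′′′(0) = 12.

f: a_k = 2, 2, 6, 10, 22, 42, 86, 170, 342, …
g: a_k = 0, -9, 0, 27, 0, -729/5, 0, 6561/7, 0, …
h₀=f+g: left-lcm gives L₀, ord ≤ 3.
Integrate: L := L₀·Dx.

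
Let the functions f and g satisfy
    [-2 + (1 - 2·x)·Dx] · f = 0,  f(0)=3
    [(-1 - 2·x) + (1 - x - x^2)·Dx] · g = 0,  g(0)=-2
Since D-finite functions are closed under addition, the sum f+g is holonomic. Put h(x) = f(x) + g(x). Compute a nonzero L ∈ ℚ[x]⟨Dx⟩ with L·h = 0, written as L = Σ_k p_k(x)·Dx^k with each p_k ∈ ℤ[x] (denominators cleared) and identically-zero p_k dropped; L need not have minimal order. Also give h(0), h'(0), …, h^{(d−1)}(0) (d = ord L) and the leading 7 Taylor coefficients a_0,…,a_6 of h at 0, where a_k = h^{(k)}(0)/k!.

f: a_k = 3, 6, 12, 24, 48, 96, 192, …
g: a_k = -2, -2, -4, -6, -10, -16, -26, …
Weyl lclm of L_f,L_g ⇒ L₀ (ord ≤ 2).
L = (-12·x + 12·x^2 - 8·x^3) + (4 - 6·x - 6·x^2 + 16·x^3 - 16·x^4)·Dx + (-1 + 5·x - 9·x^2 + 6·x^3 + 2·x^4 - 4·x^5)·Dx^2  (order 2).
h: a_k = 1, 4, 8, 18, 38, 80, 166, …
ICs: h(0) = 1, h′(0) = 4.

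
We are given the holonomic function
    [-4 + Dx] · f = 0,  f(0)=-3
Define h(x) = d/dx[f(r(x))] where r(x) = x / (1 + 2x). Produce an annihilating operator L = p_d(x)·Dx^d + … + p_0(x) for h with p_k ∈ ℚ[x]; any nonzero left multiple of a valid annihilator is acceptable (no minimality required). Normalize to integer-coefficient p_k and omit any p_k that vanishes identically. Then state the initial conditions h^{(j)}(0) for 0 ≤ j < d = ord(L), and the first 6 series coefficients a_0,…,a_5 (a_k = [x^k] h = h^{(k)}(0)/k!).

L = -8·x + (-1 - 4·x - 4·x^2)·Dx  (order 1).
h: a_k = -12, 0, 48, -128, 192, -512/5, …
ICs: h(0) = -12.

f: a_k = -3, -12, -24, -32, -32, -128/5, …
h₀=f(r): pull back L_f along r ⇒ L₀.
Differentiate: ansatz ord ≤ ord L₀ ⇒ L.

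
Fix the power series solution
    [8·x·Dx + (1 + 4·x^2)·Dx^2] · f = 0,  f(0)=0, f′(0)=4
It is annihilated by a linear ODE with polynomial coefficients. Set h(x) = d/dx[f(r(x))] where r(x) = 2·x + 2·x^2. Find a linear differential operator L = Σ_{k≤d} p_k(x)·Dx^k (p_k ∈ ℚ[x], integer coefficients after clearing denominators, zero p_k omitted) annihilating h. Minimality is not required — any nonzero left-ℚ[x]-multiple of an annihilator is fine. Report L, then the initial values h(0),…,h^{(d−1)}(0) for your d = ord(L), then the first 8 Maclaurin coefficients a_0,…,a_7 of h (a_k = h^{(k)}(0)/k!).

f: a_k = 0, 4, 0, -16/3, 0, 64/5, 0, -256/7, …
Substitute x→r, Dx→(1/r')Dx; clear ⇒ L₀.
Differentiate: ansatz ord ≤ ord L₀ ⇒ L.
L = (-2 + 32·x + 128·x^2 + 192·x^3 + 96·x^4) + (1 + 2·x + 16·x^2 + 64·x^3 + 80·x^4 + 32·x^5)·Dx  (order 1).
h: a_k = 8, 16, -128, -512, 1408, 12032, -4096, -229376, …
ICs: h(0) = 8.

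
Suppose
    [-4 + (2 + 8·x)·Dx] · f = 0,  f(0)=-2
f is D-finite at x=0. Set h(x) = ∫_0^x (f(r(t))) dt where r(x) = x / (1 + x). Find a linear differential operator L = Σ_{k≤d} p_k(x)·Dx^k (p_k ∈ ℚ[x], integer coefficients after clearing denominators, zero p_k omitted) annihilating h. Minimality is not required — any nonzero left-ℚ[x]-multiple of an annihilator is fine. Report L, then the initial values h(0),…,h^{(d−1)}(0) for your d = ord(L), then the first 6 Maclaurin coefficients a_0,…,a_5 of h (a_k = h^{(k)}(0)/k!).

L = -2·Dx + (1 + 6·x + 5·x^2)·Dx^2  (order 2).
h: a_k = 0, -2, -2, 8/3, -5, 12, …
ICs: h(0) = 0, h′(0) = -2.

f: a_k = -2, -4, 4, -8, 20, -56, …
L₀ from L_f via x↦r, Dx↦r'^{-1}Dx.
Integrate: L := L₀·Dx.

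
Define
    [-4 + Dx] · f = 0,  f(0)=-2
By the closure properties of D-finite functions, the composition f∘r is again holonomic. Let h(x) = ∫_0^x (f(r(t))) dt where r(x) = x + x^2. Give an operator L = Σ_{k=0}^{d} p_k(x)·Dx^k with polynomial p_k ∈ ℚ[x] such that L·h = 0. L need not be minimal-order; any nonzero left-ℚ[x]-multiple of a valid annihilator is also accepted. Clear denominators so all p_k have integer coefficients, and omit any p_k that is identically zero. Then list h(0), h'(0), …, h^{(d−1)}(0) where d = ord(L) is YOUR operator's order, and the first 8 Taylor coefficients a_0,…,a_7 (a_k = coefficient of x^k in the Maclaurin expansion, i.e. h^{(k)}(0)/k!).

L = (-4 - 8·x)·Dx + Dx^2  (order 2).
h: a_k = 0, -2, -4, -8, -40/3, -304/15, -416/15, -11072/315, …
ICs: h(0) = 0, h′(0) = -2.

f: a_k = -2, -8, -16, -64/3, -64/3, -256/15, -512/45, -2048/315, …
f∘r: x↦r, Dx↦Dx/r' in L_f ⇒ L₀.
h=∫₀ˣh₀: take L = L₀·Dx.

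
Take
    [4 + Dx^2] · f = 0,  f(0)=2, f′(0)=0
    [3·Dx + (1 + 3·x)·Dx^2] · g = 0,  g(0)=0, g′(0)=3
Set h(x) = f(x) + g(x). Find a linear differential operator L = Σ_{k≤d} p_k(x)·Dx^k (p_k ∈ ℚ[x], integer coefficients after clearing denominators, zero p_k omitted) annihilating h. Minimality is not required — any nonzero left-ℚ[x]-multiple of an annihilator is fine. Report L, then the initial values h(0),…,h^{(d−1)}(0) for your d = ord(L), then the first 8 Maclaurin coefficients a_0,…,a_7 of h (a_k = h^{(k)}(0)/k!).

f: a_k = 2, 0, -4, 0, 4/3, 0, -8/45, 0, …
g: a_k = 0, 3, -9/2, 9, -81/4, 243/5, -243/2, 2187/7, …
f+g: L₀ = lclm(L_f,L_g), ord ≤ 2+2.
L = (348 + 144·x + 216·x^2)·Dx + (44 + 180·x + 216·x^2 + 216·x^3)·Dx^2 + (87 + 36·x + 54·x^2)·Dx^3 + (11 + 45·x + 54·x^2 + 54·x^3)·Dx^4  (order 4).
h: a_k = 2, 3, -17/2, 9, -227/12, 243/5, -10951/90, 2187/7, …
ICs: h(0) = 2, h′(0) = 3, h′′(0) = -17, h′′′(0) = 54.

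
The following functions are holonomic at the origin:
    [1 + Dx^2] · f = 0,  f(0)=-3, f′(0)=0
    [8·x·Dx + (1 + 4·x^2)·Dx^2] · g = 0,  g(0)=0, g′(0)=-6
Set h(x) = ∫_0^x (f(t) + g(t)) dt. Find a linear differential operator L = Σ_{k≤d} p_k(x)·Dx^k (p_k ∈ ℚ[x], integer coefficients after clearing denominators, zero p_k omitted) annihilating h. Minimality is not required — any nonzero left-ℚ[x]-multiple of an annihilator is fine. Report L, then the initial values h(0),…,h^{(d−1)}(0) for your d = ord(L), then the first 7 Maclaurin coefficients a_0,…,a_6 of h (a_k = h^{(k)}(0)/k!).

L = (-376·x + 1600·x^3 + 128·x^5)·Dx^2 + (-7 + 76·x^2 + 432·x^4 + 64·x^6)·Dx^3 + (-376·x + 1600·x^3 + 128·x^5)·Dx^4 + (-7 + 76·x^2 + 432·x^4 + 64·x^6)·Dx^5  (order 5).
h: a_k = 0, -3, -3, 1/2, 2, -1/40, -16/5, …
ICs: h(0) = 0, h′(0) = -3, h′′(0) = -6, h′′′(0) = 3, h′′′′(0) = 48.

f: a_k = -3, 0, 3/2, 0, -1/8, 0, 1/240, …
g: a_k = 0, -6, 0, 8, 0, -96/5, 0, …
L₀ := lclm(L_f,L_g); ord L₀ ≤ 2+2.
Integrate: L := L₀·Dx.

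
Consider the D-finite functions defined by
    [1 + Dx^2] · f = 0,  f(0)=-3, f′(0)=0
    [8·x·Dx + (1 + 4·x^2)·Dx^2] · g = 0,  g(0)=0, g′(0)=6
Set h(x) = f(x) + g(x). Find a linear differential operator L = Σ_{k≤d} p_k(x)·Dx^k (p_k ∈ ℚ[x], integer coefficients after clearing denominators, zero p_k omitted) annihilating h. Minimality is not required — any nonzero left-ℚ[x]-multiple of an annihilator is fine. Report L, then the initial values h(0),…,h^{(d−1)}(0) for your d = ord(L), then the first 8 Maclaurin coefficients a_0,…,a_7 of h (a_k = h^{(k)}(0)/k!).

L = (-376·x + 1600·x^3 + 128·x^5)·Dx + (-7 + 76·x^2 + 432·x^4 + 64·x^6)·Dx^2 + (-376·x + 1600·x^3 + 128·x^5)·Dx^3 + (-7 + 76·x^2 + 432·x^4 + 64·x^6)·Dx^4  (order 4).
h: a_k = -3, 6, 3/2, -8, -1/8, 96/5, 1/240, -384/7, …
ICs: h(0) = -3, h′(0) = 6, h′′(0) = 3, h′′′(0) = -48.

f: a_k = -3, 0, 3/2, 0, -1/8, 0, 1/240, 0, …
g: a_k = 0, 6, 0, -8, 0, 96/5, 0, -384/7, …
Weyl lclm of L_f,L_g ⇒ L₀ (ord ≤ 4).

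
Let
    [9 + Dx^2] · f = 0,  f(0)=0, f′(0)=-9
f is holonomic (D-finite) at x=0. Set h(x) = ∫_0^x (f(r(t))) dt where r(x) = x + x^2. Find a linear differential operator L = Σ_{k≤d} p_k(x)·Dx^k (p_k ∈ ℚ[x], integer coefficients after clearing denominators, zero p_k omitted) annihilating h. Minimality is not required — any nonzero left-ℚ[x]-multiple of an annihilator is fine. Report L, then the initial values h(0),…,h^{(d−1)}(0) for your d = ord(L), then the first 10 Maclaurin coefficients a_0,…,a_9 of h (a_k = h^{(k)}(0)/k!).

f: a_k = 0, -9, 0, 27/2, 0, -243/40, 0, 729/560, 0, -729/4480, …
h₀=f(r): pull back L_f along r ⇒ L₀.
Integrate: L := L₀·Dx.
L = (9 + 54·x + 108·x^2 + 72·x^3)·Dx - 2·Dx^2 + (1 + 2·x)·Dx^3  (order 3).
h: a_k = 0, 0, -9/2, -3, 27/8, 81/10, 459/80, -135/56, -33291/4480, -459/80, …
ICs: h(0) = 0, h′(0) = 0, h′′(0) = -9.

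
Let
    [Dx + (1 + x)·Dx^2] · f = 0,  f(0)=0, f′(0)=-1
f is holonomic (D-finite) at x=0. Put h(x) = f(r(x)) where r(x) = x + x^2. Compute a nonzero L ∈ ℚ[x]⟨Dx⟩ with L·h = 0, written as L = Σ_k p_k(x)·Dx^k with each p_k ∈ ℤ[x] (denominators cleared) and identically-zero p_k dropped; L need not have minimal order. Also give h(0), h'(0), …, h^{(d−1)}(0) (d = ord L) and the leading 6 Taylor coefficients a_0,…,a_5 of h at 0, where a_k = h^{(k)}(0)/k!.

L = (-1 + 2·x + 2·x^2)·Dx + (1 + 3·x + 3·x^2 + 2·x^3)·Dx^2  (order 2).
h: a_k = 0, -1, -1/2, 2/3, -1/4, -1/5, …
ICs: h(0) = 0, h′(0) = -1.

f: a_k = 0, -1, 1/2, -1/3, 1/4, -1/5, …
Substitute x→r, Dx→(1/r')Dx; clear ⇒ L₀.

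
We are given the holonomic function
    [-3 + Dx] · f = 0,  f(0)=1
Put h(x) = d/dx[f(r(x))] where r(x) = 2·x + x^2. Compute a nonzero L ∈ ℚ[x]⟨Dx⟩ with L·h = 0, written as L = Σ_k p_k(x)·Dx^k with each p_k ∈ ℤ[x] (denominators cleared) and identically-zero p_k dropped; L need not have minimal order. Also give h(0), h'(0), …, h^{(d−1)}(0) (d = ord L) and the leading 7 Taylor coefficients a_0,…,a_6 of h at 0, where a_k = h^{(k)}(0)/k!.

f: a_k = 1, 3, 9/2, 9/2, 27/8, 81/40, 81/80, …
Change of var in L_f (x↦r) gives L₀.
Differentiate: ansatz ord ≤ ord L₀ ⇒ L.
L = (7 + 12·x + 6·x^2) + (-1 - x)·Dx  (order 1).
h: a_k = 6, 42, 162, 450, 999, 9369/5, 15363/5, …
ICs: h(0) = 6.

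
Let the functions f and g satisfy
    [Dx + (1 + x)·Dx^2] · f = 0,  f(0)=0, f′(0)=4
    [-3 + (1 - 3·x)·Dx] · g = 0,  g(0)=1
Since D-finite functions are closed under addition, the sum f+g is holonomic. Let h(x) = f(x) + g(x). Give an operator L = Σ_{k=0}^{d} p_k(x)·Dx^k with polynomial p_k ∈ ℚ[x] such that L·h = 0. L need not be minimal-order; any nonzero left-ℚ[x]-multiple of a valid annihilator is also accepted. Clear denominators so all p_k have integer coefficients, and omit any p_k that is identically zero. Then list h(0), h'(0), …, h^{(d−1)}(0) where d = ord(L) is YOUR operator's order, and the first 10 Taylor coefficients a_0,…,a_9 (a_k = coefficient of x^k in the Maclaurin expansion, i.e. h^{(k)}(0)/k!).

L = (-66 - 18·x)·Dx + (-52 - 120·x - 36·x^2)·Dx^2 + (7 - 11·x - 27·x^2 - 9·x^3)·Dx^3  (order 3).
h: a_k = 1, 7, 7, 85/3, 80, 1219/5, 2185/3, 15313/7, 13121/2, 177151/9, …
ICs: h(0) = 1, h′(0) = 7, h′′(0) = 14.

f: a_k = 0, 4, -2, 4/3, -1, 4/5, -2/3, 4/7, -1/2, 4/9, …
g: a_k = 1, 3, 9, 27, 81, 243, 729, 2187, 6561, 19683, …
Weyl lclm of L_f,L_g ⇒ L₀ (ord ≤ 3).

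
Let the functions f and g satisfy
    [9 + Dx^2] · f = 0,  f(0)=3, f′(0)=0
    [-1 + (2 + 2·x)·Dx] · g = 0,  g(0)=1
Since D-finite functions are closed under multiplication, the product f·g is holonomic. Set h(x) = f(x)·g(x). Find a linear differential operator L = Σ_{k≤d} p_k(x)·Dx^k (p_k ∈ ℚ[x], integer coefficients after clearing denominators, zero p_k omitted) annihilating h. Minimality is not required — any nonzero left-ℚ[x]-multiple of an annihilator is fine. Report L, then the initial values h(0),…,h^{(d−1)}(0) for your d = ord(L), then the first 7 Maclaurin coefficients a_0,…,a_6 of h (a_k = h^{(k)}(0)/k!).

f: a_k = 3, 0, -27/2, 0, 81/8, 0, -243/80, …
g: a_k = 1, 1/2, -1/8, 1/16, -5/128, 7/256, -21/1024, …
h₀=f·g: eliminate ⇒ L₀, order ≤ 2·1.
L = (39 + 72·x + 36·x^2) + (-4 - 4·x)·Dx + (4 + 8·x + 4·x^2)·Dx^2  (order 2).
h: a_k = 3, 3/2, -111/8, -105/16, 1497/128, 1101/256, -19647/5120, …
ICs: h(0) = 3, h′(0) = 3/2.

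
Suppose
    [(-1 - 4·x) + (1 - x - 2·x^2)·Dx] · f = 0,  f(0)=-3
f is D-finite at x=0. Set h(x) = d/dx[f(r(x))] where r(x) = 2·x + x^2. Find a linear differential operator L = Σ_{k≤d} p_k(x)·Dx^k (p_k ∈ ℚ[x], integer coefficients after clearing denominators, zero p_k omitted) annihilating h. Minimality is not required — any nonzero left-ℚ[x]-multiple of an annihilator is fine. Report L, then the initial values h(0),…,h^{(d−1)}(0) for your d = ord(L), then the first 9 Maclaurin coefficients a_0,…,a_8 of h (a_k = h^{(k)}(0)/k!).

f: a_k = -3, -3, -9, -15, -33, -63, -129, -255, -513, …
L₀ from L_f via x↦r, Dx↦r'^{-1}Dx.
h₀' ⇒ L via d/dx closure of L₀.
L = (13 + 52·x + 186·x^2 + 160·x^3 + 40·x^4) + (-1 - 5·x + 26·x^2 + 62·x^3 + 40·x^4 + 8·x^5)·Dx  (order 1).
h: a_k = -6, -78, -468, -2868, -15810, -84618, -438984, -2232648, -11175462, …
ICs: h(0) = -6.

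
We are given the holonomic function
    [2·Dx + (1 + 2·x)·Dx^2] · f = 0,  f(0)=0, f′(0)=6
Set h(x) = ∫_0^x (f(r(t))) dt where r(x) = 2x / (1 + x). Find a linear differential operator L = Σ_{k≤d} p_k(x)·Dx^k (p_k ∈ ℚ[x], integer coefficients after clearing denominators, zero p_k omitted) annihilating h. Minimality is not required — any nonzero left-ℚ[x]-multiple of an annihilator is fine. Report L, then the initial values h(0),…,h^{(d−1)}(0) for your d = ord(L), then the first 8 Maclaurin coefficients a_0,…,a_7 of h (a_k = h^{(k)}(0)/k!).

L = (6 + 10·x)·Dx^2 + (1 + 6·x + 5·x^2)·Dx^3  (order 3).
h: a_k = 0, 0, 6, -12, 31, -468/5, 1562/5, -1116, …
ICs: h(0) = 0, h′(0) = 0, h′′(0) = 12.

f: a_k = 0, 6, -6, 8, -12, 96/5, -32, 384/7, …
Substitute x→r, Dx→(1/r')Dx; clear ⇒ L₀.
h=∫h₀ ⇒ L = L₀·Dx.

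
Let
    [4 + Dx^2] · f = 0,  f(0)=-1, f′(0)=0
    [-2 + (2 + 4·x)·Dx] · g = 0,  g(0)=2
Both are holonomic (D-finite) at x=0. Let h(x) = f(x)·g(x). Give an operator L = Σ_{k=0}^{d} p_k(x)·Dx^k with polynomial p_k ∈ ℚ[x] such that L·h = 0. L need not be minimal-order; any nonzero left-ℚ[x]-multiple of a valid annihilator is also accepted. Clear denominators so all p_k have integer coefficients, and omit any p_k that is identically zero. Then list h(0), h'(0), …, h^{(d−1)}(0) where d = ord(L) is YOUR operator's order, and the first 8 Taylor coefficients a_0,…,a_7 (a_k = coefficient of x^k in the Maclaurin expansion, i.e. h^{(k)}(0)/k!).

f: a_k = -1, 0, 2, 0, -2/3, 0, 4/45, 0, …
g: a_k = 2, 2, -1, 1, -5/4, 7/4, -21/8, 33/8, …
f·g: L₀ = L_f ⊗_s L_g, ord ≤ 2·1.
L = (7 + 16·x + 16·x^2) + (-2 - 4·x)·Dx + (1 + 4·x + 4·x^2)·Dx^2  (order 2).
h: a_k = -2, -2, 5, 3, -25/12, -13/12, 349/360, -401/360, …
ICs: h(0) = -2, h′(0) = -2.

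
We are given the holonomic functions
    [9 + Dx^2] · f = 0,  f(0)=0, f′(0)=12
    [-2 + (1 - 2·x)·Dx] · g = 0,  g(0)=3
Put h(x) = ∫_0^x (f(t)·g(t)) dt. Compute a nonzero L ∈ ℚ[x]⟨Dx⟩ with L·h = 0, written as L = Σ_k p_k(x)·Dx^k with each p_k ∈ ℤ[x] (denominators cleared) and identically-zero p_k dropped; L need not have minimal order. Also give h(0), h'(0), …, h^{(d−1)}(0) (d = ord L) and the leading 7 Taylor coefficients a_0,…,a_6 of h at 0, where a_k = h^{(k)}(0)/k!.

f: a_k = 0, 12, 0, -18, 0, 81/10, 0, …
g: a_k = 3, 6, 12, 24, 48, 96, 192, …
Sym-product of L_f,L_g gives L₀ (≤ ord 2).
Integrate: L := L₀·Dx.
L = (-9 + 18·x)·Dx + 4·Dx^2 + (-1 + 2·x)·Dx^3  (order 3).
h: a_k = 0, 0, 18, 24, 45/2, 36, 1281/20, …
ICs: h(0) = 0, h′(0) = 0, h′′(0) = 36.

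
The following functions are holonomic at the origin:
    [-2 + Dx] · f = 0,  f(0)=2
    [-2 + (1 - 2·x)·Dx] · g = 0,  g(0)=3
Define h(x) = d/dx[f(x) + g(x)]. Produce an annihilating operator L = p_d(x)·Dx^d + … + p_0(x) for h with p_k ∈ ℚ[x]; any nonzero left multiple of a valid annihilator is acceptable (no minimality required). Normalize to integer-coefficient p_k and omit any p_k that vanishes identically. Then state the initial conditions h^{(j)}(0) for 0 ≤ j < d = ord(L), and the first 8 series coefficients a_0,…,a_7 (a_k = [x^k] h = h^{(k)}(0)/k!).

f: a_k = 2, 4, 4, 8/3, 4/3, 8/15, 8/45, 16/315, …
g: a_k = 3, 6, 12, 24, 48, 96, 192, 384, …
h₀=f+g: left-lcm gives L₀, ord ≤ 2.
Derive L from L₀ (diff closure).
L = (16 + 16·x) + (-10 - 8·x + 8·x^2)·Dx + (1 - 4·x^2)·Dx^2  (order 2).
h: a_k = 10, 32, 80, 592/3, 1448/3, 17296/15, 120976/45, 1935392/315, …
ICs: h(0) = 10, h′(0) = 32.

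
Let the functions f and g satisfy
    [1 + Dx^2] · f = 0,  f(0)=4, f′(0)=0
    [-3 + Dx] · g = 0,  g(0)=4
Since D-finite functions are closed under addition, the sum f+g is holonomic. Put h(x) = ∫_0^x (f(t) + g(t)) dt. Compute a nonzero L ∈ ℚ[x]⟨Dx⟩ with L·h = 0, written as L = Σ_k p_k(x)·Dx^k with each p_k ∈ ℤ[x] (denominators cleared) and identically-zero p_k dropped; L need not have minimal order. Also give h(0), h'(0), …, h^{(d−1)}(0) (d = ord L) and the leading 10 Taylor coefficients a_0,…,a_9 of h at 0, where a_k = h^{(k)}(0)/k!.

L = -3·Dx + Dx^2 - 3·Dx^3 + Dx^4  (order 4).
h: a_k = 0, 8, 6, 16/3, 9/2, 41/15, 27/20, 26/45, 243/1120, 3281/45360, …
ICs: h(0) = 0, h′(0) = 8, h′′(0) = 12, h′′′(0) = 32.

f: a_k = 4, 0, -2, 0, 1/6, 0, -1/180, 0, 1/10080, 0, …
g: a_k = 4, 12, 18, 18, 27/2, 81/10, 81/20, 243/140, 729/1120, 243/1120, …
Weyl lclm of L_f,L_g ⇒ L₀ (ord ≤ 3).
h=∫h₀ ⇒ L = L₀·Dx.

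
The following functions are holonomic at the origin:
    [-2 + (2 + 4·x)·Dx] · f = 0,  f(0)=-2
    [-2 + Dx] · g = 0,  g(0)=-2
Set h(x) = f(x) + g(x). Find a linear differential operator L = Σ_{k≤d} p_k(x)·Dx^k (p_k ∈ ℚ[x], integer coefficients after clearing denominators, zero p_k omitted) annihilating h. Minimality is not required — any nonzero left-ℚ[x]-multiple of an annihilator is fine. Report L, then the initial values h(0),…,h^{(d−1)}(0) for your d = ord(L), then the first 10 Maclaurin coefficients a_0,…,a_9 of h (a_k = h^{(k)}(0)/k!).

L = (6 + 8·x) + (-5 - 16·x - 16·x^2)·Dx + (1 + 6·x + 8·x^2)·Dx^2  (order 2).
h: a_k = -4, -6, -3, -11/3, -1/12, -137/60, 881/360, -10523/2520, 134879/20160, -2027537/181440, …
ICs: h(0) = -4, h′(0) = -6.

f: a_k = -2, -2, 1, -1, 5/4, -7/4, 21/8, -33/8, 429/64, -715/64, …
g: a_k = -2, -4, -4, -8/3, -4/3, -8/15, -8/45, -16/315, -4/315, -8/2835, …
L₀ := lclm(L_f,L_g); ord L₀ ≤ 1+1.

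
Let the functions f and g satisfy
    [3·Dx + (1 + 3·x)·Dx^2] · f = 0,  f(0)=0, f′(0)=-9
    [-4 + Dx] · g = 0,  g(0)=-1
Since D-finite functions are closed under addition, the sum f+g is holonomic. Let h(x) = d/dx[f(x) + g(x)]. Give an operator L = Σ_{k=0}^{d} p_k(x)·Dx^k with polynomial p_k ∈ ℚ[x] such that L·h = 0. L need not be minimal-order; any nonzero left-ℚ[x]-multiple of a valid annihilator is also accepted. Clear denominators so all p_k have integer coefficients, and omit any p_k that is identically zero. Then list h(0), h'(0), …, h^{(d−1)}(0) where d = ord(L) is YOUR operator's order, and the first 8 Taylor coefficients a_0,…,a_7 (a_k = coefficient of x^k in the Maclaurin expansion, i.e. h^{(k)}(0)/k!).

f: a_k = 0, -9, 27/2, -27, 243/4, -729/5, 729/2, -6561/7, …
g: a_k = -1, -4, -8, -32/3, -32/3, -128/15, -256/45, -1024/315, …
L₀ := lclm(L_f,L_g); ord L₀ ≤ 2+1.
h=h₀': d/dx-closure on L₀ ⇒ L.
L = (-120 - 144·x) + (2 - 96·x - 144·x^2)·Dx + (7 + 33·x + 36·x^2)·Dx^2  (order 2).
h: a_k = -13, 11, -113, 601/3, -2315/3, 32293/15, -296269/45, 6196049/315, …
ICs: h(0) = -13, h′(0) = 11.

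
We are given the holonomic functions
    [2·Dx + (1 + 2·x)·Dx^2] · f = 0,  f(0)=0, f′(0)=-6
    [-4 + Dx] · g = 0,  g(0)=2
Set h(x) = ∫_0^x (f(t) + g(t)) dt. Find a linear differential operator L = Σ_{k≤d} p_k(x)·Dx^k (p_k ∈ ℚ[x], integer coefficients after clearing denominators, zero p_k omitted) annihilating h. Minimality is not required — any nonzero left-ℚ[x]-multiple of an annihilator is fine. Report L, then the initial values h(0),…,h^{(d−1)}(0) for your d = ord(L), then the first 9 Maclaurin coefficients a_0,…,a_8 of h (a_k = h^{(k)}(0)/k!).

L = (-32 - 32·x)·Dx^2 + (-4 - 32·x - 32·x^2)·Dx^3 + (3 + 10·x + 8·x^2)·Dx^4  (order 4).
h: a_k = 0, 2, 1, 22/3, 10/3, 20/3, -16/45, 1952/315, -272/45, …
ICs: h(0) = 0, h′(0) = 2, h′′(0) = 2, h′′′(0) = 44.

f: a_k = 0, -6, 6, -8, 12, -96/5, 32, -384/7, 96, …
g: a_k = 2, 8, 16, 64/3, 64/3, 256/15, 512/45, 2048/315, 1024/315, …
f+g: L₀ = lclm(L_f,L_g), ord ≤ 2+1.
h=∫h₀ ⇒ L = L₀·Dx.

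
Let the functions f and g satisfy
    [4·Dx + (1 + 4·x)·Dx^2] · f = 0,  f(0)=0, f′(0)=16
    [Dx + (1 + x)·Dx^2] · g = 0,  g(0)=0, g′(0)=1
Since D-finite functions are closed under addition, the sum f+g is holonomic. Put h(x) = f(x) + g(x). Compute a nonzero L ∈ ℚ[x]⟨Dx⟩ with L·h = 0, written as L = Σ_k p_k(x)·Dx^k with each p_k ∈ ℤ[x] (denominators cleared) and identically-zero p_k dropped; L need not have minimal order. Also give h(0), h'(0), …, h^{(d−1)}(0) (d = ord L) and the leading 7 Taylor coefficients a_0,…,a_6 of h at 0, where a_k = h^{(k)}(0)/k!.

L = 8·Dx + (10 + 16·x)·Dx^2 + (1 + 5·x + 4·x^2)·Dx^3  (order 3).
h: a_k = 0, 17, -65/2, 257/3, -1025/4, 4097/5, -16385/6, …
ICs: h(0) = 0, h′(0) = 17, h′′(0) = -65.

f: a_k = 0, 16, -32, 256/3, -256, 4096/5, -8192/3, …
g: a_k = 0, 1, -1/2, 1/3, -1/4, 1/5, -1/6, …
Sum ⇒ L₀ = lclm(L_f,L_g) in ℚ(x)⟨Dx⟩.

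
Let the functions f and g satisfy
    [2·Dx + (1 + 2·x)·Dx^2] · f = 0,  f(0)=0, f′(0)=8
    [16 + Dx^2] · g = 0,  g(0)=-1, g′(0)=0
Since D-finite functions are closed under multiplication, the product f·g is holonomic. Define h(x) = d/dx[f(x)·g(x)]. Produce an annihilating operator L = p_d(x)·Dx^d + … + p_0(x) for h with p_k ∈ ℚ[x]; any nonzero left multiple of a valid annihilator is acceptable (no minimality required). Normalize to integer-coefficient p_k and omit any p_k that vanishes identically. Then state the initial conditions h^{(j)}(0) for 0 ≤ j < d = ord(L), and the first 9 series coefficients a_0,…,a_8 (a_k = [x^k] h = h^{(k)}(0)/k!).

L = (-896 + 28672·x + 282624·x^2 + 1032192·x^3 + 1826816·x^4 + 1572864·x^5 + 524288·x^6) + (576 + 12416·x + 66560·x^2 + 153600·x^3 + 163840·x^4 + 65536·x^5)·Dx + (280 + 6592·x + 44480·x^2 + 141312·x^3 + 234496·x^4 + 196608·x^5 + 65536·x^6)·Dx^2 + (36 + 776·x + 4160·x^2 + 9600·x^3 + 10240·x^4 + 4096·x^5)·Dx^3 + (21 + 300·x + 1676·x^2 + 4800·x^3 + 7520·x^4 + 6144·x^5 + 2048·x^6)·Dx^4  (order 4).
h: a_k = -8, 16, 160, -192, -128, 0, 6656/15, -31744/45, 124928/105, …
ICs: h(0) = -8, h′(0) = 16, h′′(0) = 320, h′′′(0) = -1152.

f: a_k = 0, 8, -8, 32/3, -16, 128/5, -128/3, 512/7, -128, …
g: a_k = -1, 0, 8, 0, -32/3, 0, 256/45, 0, -512/315, …
Sym-product of L_f,L_g gives L₀ (≤ ord 4).
Derive L from L₀ (diff closure).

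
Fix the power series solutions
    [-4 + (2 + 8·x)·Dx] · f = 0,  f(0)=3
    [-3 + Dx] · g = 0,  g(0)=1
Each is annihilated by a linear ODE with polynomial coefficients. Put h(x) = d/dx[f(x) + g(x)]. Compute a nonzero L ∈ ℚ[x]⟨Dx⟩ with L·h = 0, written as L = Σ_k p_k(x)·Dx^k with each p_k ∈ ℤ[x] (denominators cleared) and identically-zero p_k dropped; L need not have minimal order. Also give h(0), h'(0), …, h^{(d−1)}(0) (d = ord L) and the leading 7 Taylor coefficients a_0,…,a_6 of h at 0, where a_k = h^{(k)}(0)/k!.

L = (-54 - 72·x) + (3 - 72·x - 144·x^2)·Dx + (5 + 32·x + 48·x^2)·Dx^2  (order 2).
h: a_k = 9, -3, 99/2, -213/2, 3441/8, -60237/40, 443763/80, …
ICs: h(0) = 9, h′(0) = -3.

f: a_k = 3, 6, -6, 12, -30, 84, -252, …
g: a_k = 1, 3, 9/2, 9/2, 27/8, 81/40, 81/80, …
f+g: L₀ = lclm(L_f,L_g), ord ≤ 1+1.
h₀' ⇒ L via d/dx closure of L₀.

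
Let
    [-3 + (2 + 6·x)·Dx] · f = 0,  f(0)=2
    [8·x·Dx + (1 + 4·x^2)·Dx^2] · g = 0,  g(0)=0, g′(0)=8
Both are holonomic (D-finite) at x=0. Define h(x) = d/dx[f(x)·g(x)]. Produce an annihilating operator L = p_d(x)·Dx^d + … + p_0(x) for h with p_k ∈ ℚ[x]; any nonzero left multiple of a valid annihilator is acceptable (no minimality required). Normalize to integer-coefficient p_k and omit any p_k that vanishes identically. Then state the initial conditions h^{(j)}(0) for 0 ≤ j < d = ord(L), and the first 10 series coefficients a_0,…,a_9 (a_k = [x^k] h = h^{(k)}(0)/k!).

f: a_k = 2, 3, -9/4, 27/8, -405/64, 1701/128, -15309/512, 72171/1024, -2814669/16384, 14073345/32768, …
g: a_k = 0, 8, 0, -32/3, 0, 128/5, 0, -512/7, 0, 2048/9, …
L₀ := L_f ⊗_s L_g (sym. prod.), ord ≤ 2.
Derive L from L₀ (diff closure).
L = (15 + 1440·x + 1656·x^2 - 3456·x^3 - 1296·x^4) + (172 + 1188·x + 3552·x^2 + 1152·x^3 - 12096·x^4 - 5184·x^5)·Dx + (36 + 152·x + 36·x^2 - 256·x^3 - 864·x^4 - 3456·x^5 - 1728·x^6)·Dx^2  (order 2).
h: a_k = 16, 48, -118, -20, 983/8, 35307/40, -841319/320, 1294977/560, -77121523/14336, 1488121321/43008, …
ICs: h(0) = 16, h′(0) = 48.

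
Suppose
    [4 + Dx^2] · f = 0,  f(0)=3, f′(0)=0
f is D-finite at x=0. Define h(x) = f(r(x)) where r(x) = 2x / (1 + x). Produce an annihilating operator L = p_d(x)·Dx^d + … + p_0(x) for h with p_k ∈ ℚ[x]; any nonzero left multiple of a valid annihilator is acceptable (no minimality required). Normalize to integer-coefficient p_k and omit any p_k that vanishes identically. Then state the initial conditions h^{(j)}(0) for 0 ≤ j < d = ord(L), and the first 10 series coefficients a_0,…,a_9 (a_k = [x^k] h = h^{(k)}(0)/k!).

f: a_k = 3, 0, -6, 0, 2, 0, -4/15, 0, 2/105, 0, …
Change of var in L_f (x↦r) gives L₀.
L = 16 + (2 + 6·x + 6·x^2 + 2·x^3)·Dx + (1 + 4·x + 6·x^2 + 4·x^3 + x^4)·Dx^2  (order 2).
h: a_k = 3, 0, -24, 48, -40, -32, 2744/15, -1968/5, 12568/21, -71744/105, …
ICs: h(0) = 3, h′(0) = 0.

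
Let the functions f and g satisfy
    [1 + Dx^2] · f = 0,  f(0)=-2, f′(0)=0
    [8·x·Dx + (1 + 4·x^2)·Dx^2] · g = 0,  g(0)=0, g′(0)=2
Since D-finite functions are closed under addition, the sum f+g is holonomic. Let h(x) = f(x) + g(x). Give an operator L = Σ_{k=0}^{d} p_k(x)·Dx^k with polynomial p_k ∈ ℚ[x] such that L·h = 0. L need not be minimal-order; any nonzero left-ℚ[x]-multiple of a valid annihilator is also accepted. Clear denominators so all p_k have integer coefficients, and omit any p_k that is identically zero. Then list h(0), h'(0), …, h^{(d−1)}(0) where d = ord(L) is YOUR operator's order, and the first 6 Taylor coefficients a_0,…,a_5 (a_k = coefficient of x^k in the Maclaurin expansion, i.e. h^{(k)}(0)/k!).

f: a_k = -2, 0, 1, 0, -1/12, 0, …
g: a_k = 0, 2, 0, -8/3, 0, 32/5, …
f+g: L₀ = lclm(L_f,L_g), ord ≤ 2+2.
L = (-376·x + 1600·x^3 + 128·x^5)·Dx + (-7 + 76·x^2 + 432·x^4 + 64·x^6)·Dx^2 + (-376·x + 1600·x^3 + 128·x^5)·Dx^3 + (-7 + 76·x^2 + 432·x^4 + 64·x^6)·Dx^4  (order 4).
h: a_k = -2, 2, 1, -8/3, -1/12, 32/5, …
ICs: h(0) = -2, h′(0) = 2, h′′(0) = 2, h′′′(0) = -16.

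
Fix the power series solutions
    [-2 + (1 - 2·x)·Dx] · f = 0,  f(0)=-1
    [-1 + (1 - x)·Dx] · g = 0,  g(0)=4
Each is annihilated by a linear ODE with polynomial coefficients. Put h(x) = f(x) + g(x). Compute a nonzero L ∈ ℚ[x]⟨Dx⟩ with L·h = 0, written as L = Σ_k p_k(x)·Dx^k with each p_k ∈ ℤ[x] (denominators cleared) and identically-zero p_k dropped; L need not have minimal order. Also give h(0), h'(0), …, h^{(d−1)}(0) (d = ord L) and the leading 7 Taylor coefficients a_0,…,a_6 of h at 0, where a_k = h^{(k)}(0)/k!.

L = -4 + (6 - 8·x)·Dx + (-1 + 3·x - 2·x^2)·Dx^2  (order 2).
h: a_k = 3, 2, 0, -4, -12, -28, -60, …
ICs: h(0) = 3, h′(0) = 2.

f: a_k = -1, -2, -4, -8, -16, -32, -64, …
g: a_k = 4, 4, 4, 4, 4, 4, 4, …
h₀=f+g: left-lcm gives L₀, ord ≤ 2.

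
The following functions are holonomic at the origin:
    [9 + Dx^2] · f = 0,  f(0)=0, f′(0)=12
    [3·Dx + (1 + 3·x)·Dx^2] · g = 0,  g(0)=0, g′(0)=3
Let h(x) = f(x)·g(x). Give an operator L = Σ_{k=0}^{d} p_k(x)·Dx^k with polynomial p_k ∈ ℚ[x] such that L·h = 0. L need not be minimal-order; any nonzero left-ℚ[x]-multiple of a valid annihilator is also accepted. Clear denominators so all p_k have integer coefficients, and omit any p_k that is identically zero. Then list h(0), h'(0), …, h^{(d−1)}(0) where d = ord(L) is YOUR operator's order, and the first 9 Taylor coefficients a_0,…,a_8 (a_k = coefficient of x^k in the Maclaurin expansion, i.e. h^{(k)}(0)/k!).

L = (-81 + 486·x + 4617·x^2 + 11664·x^3 + 8748·x^4) + (36 + 540·x + 1944·x^2 + 1944·x^3)·Dx + (180·x + 1134·x^2 + 2592·x^3 + 1944·x^4)·Dx^2 + (4 + 60·x + 216·x^2 + 216·x^3)·Dx^3 + (1 + 14·x + 69·x^2 + 144·x^3 + 108·x^4)·Dx^4  (order 4).
h: a_k = 0, 0, 36, -54, 54, -162, 891/2, -22599/20, 82377/28, …
ICs: h(0) = 0, h′(0) = 0, h′′(0) = 72, h′′′(0) = -324.

f: a_k = 0, 12, 0, -18, 0, 81/10, 0, -243/140, 0, …
g: a_k = 0, 3, -9/2, 9, -81/4, 243/5, -243/2, 2187/7, -6561/8, …
Sym-product of L_f,L_g gives L₀ (≤ ord 4).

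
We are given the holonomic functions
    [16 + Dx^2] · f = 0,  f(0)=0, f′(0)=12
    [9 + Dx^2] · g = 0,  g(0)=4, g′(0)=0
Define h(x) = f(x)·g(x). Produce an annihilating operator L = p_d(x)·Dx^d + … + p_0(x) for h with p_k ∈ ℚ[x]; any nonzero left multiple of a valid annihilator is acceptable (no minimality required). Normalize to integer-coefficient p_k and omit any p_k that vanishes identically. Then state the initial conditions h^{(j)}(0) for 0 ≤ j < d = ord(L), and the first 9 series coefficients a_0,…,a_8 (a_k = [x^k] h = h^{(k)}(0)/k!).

L = 49 + 50·Dx^2 + Dx^4  (order 4).
h: a_k = 0, 48, 0, -344, 0, 4202/5, 0, -102943/105, 0, …
ICs: h(0) = 0, h′(0) = 48, h′′(0) = 0, h′′′(0) = -2064.

f: a_k = 0, 12, 0, -32, 0, 128/5, 0, -1024/105, 0, …
g: a_k = 4, 0, -18, 0, 27/2, 0, -81/20, 0, 729/1120, …
f·g: L₀ = L_f ⊗_s L_g, ord ≤ 2·2.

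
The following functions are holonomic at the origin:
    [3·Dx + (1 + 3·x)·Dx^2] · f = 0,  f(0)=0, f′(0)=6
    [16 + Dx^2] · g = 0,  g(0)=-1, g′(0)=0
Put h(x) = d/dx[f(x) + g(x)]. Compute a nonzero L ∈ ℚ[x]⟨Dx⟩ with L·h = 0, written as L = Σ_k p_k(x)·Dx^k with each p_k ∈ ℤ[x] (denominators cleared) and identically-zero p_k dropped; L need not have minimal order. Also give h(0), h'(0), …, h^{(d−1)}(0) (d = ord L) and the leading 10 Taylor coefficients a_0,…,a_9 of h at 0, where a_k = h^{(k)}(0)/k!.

L = (1680 + 2304·x + 3456·x^2) + (272 + 1584·x + 3456·x^2 + 3456·x^3)·Dx + (105 + 144·x + 216·x^2)·Dx^2 + (17 + 99·x + 216·x^2 + 216·x^3)·Dx^3  (order 3).
h: a_k = 6, -2, 54, -614/3, 486, -21358/15, 4374, -4137526/315, 39366, -334799638/2835, …
ICs: h(0) = 6, h′(0) = -2, h′′(0) = 108.

f: a_k = 0, 6, -9, 18, -81/2, 486/5, -243, 4374/7, -6561/4, 4374, …
g: a_k = -1, 0, 8, 0, -32/3, 0, 256/45, 0, -512/315, 0, …
f+g: L₀ = lclm(L_f,L_g), ord ≤ 2+2.
Derive L from L₀ (diff closure).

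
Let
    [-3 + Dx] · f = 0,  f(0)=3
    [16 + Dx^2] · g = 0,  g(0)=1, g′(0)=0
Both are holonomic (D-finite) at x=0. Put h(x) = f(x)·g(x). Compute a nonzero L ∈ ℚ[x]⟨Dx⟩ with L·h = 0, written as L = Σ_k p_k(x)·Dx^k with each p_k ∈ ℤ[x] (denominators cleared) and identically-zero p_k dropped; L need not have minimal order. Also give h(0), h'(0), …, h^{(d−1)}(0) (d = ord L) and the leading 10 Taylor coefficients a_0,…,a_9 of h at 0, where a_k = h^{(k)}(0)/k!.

f: a_k = 3, 9, 27/2, 27/2, 81/8, 243/40, 243/80, 729/560, 2187/4480, 729/4480, …
g: a_k = 1, 0, -8, 0, 32/3, 0, -256/45, 0, 512/315, 0, …
h₀=f·g: eliminate ⇒ L₀, order ≤ 1·2.
L = 25 - 6·Dx + Dx^2  (order 2).
h: a_k = 3, 9, -21/2, -117/2, -527/8, -237/40, 11753/240, 25481/560, 164833/13440, -34151/4480, …
ICs: h(0) = 3, h′(0) = 9.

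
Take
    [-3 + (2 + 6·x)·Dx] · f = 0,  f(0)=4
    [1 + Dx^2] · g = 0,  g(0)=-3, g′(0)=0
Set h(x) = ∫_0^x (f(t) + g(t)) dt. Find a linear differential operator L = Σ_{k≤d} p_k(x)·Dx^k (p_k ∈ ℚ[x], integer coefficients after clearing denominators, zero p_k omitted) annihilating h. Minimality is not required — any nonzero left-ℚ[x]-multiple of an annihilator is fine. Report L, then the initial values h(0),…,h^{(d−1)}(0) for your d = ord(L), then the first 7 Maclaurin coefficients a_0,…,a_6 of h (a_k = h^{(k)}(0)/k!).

L = (-93 - 72·x - 108·x^2)·Dx + (-10 + 18·x + 216·x^2 + 216·x^3)·Dx^2 + (-93 - 72·x - 108·x^2)·Dx^3 + (-10 + 18·x + 216·x^2 + 216·x^3)·Dx^4  (order 4).
h: a_k = 0, 1, 3, -1, 27/16, -409/160, 567/128, …
ICs: h(0) = 0, h′(0) = 1, h′′(0) = 6, h′′′(0) = -6.

f: a_k = 4, 6, -9/2, 27/4, -405/32, 1701/64, -15309/256, …
g: a_k = -3, 0, 3/2, 0, -1/8, 0, 1/240, …
Sum ⇒ L₀ = lclm(L_f,L_g) in ℚ(x)⟨Dx⟩.
h=∫₀ˣh₀: take L = L₀·Dx.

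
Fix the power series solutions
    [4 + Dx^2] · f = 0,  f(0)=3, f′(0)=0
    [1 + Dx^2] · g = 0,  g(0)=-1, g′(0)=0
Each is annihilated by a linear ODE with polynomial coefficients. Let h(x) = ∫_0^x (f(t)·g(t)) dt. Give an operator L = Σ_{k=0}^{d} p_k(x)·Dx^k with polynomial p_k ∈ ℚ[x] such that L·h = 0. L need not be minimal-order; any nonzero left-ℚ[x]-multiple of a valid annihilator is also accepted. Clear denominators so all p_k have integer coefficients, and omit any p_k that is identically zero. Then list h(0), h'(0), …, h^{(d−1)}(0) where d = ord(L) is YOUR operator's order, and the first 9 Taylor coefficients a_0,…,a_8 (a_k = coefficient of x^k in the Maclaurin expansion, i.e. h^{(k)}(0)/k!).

f: a_k = 3, 0, -6, 0, 2, 0, -4/15, 0, 2/105, …
g: a_k = -1, 0, 1/2, 0, -1/24, 0, 1/720, 0, -1/40320, …
Sym-product of L_f,L_g gives L₀ (≤ ord 4).
∫: right-multiply L₀ by Dx.
L = 9·Dx + 10·Dx^3 + Dx^5  (order 5).
h: a_k = 0, -3, 0, 5/2, 0, -41/40, 0, 73/336, 0, …
ICs: h(0) = 0, h′(0) = -3, h′′(0) = 0, h′′′(0) = 15, h′′′′(0) = 0.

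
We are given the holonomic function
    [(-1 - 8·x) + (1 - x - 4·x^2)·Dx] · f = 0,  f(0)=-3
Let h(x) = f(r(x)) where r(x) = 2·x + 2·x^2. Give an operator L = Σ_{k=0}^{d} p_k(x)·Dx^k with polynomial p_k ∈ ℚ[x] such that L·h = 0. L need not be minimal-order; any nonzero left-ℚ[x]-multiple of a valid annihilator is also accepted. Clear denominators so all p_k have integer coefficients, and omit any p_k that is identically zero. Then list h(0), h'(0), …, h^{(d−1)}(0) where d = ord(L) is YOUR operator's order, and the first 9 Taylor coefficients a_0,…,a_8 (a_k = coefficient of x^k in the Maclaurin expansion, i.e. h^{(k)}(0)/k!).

f: a_k = -3, -3, -15, -27, -87, -195, -543, -1323, -3495, …
Substitute x→r, Dx→(1/r')Dx; clear ⇒ L₀.
L = (2 + 36·x + 96·x^2 + 64·x^3) + (-1 + 2·x + 18·x^2 + 32·x^3 + 16·x^4)·Dx  (order 1).
h: a_k = -3, -6, -66, -336, -2100, -12456, -74520, -445824, -2665200, …
ICs: h(0) = -3.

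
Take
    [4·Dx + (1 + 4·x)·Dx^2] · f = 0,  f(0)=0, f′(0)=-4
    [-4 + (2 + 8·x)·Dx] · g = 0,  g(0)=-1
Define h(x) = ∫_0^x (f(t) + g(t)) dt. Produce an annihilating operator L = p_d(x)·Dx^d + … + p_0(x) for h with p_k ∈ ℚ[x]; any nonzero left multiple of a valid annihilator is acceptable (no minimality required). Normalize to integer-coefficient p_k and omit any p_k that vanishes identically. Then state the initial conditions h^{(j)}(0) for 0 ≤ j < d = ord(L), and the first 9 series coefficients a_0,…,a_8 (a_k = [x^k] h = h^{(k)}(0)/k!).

f: a_k = 0, -4, 8, -64/3, 64, -1024/5, 2048/3, -16384/7, 8192, …
g: a_k = -1, -2, 2, -4, 10, -28, 84, -264, 858, …
h₀=f+g: left-lcm gives L₀, ord ≤ 3.
∫: right-multiply L₀ by Dx.
L = 8·Dx^2 + (10 + 40·x)·Dx^3 + (1 + 8·x + 16·x^2)·Dx^4  (order 4).
h: a_k = 0, -1, -3, 10/3, -19/3, 74/5, -194/5, 2300/21, -2279/7, …
ICs: h(0) = 0, h′(0) = -1, h′′(0) = -6, h′′′(0) = 20.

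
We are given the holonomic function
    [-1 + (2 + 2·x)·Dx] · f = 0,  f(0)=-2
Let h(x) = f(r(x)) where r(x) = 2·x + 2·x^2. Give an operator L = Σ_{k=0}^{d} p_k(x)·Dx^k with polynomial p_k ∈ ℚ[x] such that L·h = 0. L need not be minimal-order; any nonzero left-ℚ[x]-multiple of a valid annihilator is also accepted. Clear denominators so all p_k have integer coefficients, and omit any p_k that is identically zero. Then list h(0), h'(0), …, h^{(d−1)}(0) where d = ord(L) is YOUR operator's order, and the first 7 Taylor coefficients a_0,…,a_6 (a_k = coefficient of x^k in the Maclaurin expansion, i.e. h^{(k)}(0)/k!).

f: a_k = -2, -1, 1/4, -1/8, 5/64, -7/128, 21/512, …
Substitute x→r, Dx→(1/r')Dx; clear ⇒ L₀.
L = (-1 - 2·x) + (1 + 2·x + 2·x^2)·Dx  (order 1).
h: a_k = -2, -2, -1, 1, -3/4, 1/4, 3/8, …
ICs: h(0) = -2.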